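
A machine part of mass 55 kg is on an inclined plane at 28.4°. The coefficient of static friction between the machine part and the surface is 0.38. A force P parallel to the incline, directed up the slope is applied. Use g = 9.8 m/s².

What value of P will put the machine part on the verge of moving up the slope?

P ≈ 437 N

At impending motion up the slope, friction acts down-slope at its limit: f = μ_s N.
P is parallel to the surface, so N = m g cos θ = 474 N.
Along the incline: P = m g sin θ + μ_s N = 256 + 0.38×474 = 437 N.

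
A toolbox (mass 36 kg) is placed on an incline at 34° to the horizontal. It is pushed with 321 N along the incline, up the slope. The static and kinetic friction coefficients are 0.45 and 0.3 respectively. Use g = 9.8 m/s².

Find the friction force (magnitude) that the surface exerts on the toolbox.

The normal reaction is N = m g cos θ = 292.5 N.
Parallel to the incline, ΣF = 0 gives f = m g sin θ − P = 197.3 − 321 = -123.7 N (up-slope positive).
Maximum static friction available: μ_s N = 0.45 × 292.5 = 131.6 N.
Since |-123.7| ≤ 131.6 N, no slip — friction simply equals what equilibrium demands.

f ≈ 124 N (down the incline)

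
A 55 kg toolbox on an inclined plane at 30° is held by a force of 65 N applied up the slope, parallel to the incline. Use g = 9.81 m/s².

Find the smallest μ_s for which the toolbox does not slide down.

N = m g cos θ = 467.3 N.
Friction must make up the shortfall along the incline: f = m g sin θ − P = 269.8 − 65 = 204.8 N.
At the threshold f = μ_s N, so μ_s,min = 204.8/467.3 = 0.438.

μ_s,min ≈ 0.438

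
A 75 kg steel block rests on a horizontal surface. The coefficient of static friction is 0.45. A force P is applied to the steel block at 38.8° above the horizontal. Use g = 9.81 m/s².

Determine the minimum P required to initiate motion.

N = m g − P sin α (the pull lifts the steel block).
At impending slip, P cos α = μ_s N = μ_s (m g − P sin α).
Solving: P (cos α + μ_s sin α) = μ_s m g → P = 0.45×736/(cos 38.8° + 0.45 sin 38.8°) = 331/1.061 = 312 N.

P ≈ 312 N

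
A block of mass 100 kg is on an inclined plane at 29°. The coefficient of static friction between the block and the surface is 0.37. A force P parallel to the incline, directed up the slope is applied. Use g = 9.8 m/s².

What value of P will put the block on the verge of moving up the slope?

P ≈ 792 N

At impending motion up the slope, friction acts down-slope at its limit: f = μ_s N.
P is parallel to the surface, so N = m g cos θ = 857 N.
Along the incline: P = m g sin θ + μ_s N = 475 + 0.37×857 = 792 N.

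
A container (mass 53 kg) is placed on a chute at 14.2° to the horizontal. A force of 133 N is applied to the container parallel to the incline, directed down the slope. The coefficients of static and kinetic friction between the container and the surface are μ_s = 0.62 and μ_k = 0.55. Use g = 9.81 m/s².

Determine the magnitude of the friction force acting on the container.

f ≈ 261 N (up the incline)

Perpendicular to the surface, N = m g cos θ = 53·9.81·cos 14.2° = 504 N.
For equilibrium along the incline the friction force must supply f = m g sin θ + P = 127.5 + 133 = 260.5 N (positive meaning up-slope).
Maximum static friction available: μ_s N = 0.62 × 504 = 312.5 N.
Since |260.5| ≤ 312.5 N, the container remains in static equilibrium and friction takes exactly the required value.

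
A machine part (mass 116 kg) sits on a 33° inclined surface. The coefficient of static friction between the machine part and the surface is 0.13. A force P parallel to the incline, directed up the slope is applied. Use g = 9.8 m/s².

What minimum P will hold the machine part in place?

The machine part tends to slide down (tan θ > μ_s), so at the point of impending slip friction acts up-slope at its limit: f = μ_s N.
P is parallel to the surface, so N = m g cos θ = 953 N.
Along the incline: P + μ_s N = m g sin θ, so P = 619 − 0.13×953 = 495 N.

P_min ≈ 495 N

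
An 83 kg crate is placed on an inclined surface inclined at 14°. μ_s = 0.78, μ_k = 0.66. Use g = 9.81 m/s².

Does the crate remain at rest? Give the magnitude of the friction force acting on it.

f ≈ 197 N

N = m g cos θ = 790 N.
Down-slope weight component: m g sin θ = 197 N.
μ_s N = 616 N.
197 ≤ 616 N, so it stays put; friction = 197 N.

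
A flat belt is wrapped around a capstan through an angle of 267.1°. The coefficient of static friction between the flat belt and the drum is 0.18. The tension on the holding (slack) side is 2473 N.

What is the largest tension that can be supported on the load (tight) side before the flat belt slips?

T_max ≈ 5720 N

At impending slip the capstan equation gives T₂/T₁ = e^{μβ} with β in radians.
β = 267.1° × π/180 = 4.662 rad.
e^{μβ} = e^{0.18×4.662} = 2.314.
T₂ = T₁ · e^{μβ} = 2473 × 2.314 = 5720 N.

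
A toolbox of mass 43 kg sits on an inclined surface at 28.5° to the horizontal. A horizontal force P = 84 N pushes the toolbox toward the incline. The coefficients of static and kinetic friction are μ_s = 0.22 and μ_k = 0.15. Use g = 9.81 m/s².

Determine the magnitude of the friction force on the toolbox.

f ≈ 61.6 N (up the incline)

Resolve perpendicular to the incline: N = m g cos θ + P sin θ = 43×9.81×cos 28.5° + 84×sin 28.5° = 410.8 N.
Parallel to the incline: P cos θ − m g sin θ = 73.82 − 201.3 = -127.5 N; the friction needed to balance this is 127.5 N acting up the slope.
Maximum static friction: μ_s N = 0.22 × 410.8 = 90.37 N.
|f_req| = 127.5 > 90.37 N → the toolbox slides down the incline; f = μ_k N = 0.15 × 410.8 = 61.6 N.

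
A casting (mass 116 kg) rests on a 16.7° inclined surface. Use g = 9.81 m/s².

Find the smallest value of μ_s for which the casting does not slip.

At the slip threshold m g sin θ = μ_s m g cos θ, so μ_s,min = tan θ.
μ_s,min = tan 16.7° = 0.3.

μ_s,min ≈ 0.3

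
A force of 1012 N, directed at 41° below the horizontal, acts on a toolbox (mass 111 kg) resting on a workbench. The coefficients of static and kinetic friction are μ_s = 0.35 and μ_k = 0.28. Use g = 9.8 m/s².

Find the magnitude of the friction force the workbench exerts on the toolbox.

N = m g + P sin α = 1088 + 1012×sin 41° = 1752 N.
For equilibrium, f = P cos α = 1012×cos 41° = 763.8 N.
The static-friction limit is μ_s N = 613.1 N.
763.8 > 613.1 N → the toolbox slides; f = μ_k N = 0.28×1752 = 490 N.

f ≈ 490 N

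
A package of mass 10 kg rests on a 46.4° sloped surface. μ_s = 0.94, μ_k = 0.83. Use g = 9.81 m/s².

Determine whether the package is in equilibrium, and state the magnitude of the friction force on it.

f ≈ 56.2 N

N = m g cos θ = 67.7 N.
Down-slope weight component: m g sin θ = 71 N.
μ_s N = 63.6 N.
71 > 63.6 N, so it slides; kinetic friction f = μ_k N = 0.83×67.7 = 56.2 N.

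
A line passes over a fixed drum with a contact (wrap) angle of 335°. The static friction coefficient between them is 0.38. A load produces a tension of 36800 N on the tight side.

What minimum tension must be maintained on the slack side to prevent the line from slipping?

T_min ≈ 3990 N

Capstan equation at impending slip: T_tight/T_slack = e^{μβ}.
β = 335° = 5.847 rad; e^{μβ} = e^{0.38×5.847} = 9.224.
T_slack = T_tight / e^{μβ} = 36800 / 9.224 = 3990 N.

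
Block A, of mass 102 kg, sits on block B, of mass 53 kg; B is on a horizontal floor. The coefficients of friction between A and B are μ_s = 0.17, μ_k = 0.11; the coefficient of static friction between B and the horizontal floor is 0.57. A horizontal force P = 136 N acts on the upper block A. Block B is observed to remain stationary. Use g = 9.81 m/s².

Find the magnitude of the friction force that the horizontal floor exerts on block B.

f ≈ 136 N

Normal force at the A–B interface: N₁ = m_A g = 1001 N.
Maximum static friction on A from B: μ_s N₁ = 0.17×1001 = 170.1 N.
P = 136 N is within that limit, so A and B move together (both at rest); the A–B friction is simply f₁ = P = 136 N.
By Newton's third law B feels 136 N forward from A. With B stationary, the floor's static friction on B balances it: f₂ = 136 N (well within μ_s(m_A+m_B)g = 866.7 N).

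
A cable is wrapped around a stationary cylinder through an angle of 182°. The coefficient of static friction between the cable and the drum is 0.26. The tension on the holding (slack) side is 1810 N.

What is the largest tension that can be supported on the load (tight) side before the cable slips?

At impending slip the capstan equation gives T₂/T₁ = e^{μβ} with β in radians.
β = 182° × π/180 = 3.176 rad.
e^{μβ} = e^{0.26×3.176} = 2.284.
T₂ = T₁ · e^{μβ} = 1810 × 2.284 = 4130 N.

T_max ≈ 4130 N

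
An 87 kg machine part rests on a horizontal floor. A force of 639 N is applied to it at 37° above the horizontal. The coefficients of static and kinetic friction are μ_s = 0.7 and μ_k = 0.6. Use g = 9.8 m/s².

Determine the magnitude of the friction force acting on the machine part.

f ≈ 281 N

The vertical component of P reduces the normal force: N = m g − P sin α = 852.6 − 384.6 = 468 N.
Horizontally, friction must balance P cos α = 510.3 N.
The static-friction limit is μ_s N = 327.6 N.
The required friction exceeds μ_s N, so the machine part moves and f = μ_k N = 281 N.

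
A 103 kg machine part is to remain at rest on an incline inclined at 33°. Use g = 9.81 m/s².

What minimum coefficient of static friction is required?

μ_s,min ≈ 0.649

At the slip threshold m g sin θ = μ_s m g cos θ, so μ_s,min = tan θ.
μ_s,min = tan 33° = 0.649.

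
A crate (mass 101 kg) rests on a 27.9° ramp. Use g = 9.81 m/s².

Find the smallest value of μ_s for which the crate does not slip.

μ_s,min ≈ 0.529

At the slip threshold m g sin θ = μ_s m g cos θ, so μ_s,min = tan θ.
μ_s,min = tan 27.9° = 0.529.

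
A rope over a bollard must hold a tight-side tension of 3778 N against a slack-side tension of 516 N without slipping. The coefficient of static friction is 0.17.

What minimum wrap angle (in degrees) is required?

T₂/T₁ = e^{μβ} → β = ln(T₂/T₁)/μ.
β = ln(3778/516)/0.17 = 1.991/0.17 = 11.71 rad.
In degrees: β = 11.71 × 180/π = 671°.

β_min ≈ 671°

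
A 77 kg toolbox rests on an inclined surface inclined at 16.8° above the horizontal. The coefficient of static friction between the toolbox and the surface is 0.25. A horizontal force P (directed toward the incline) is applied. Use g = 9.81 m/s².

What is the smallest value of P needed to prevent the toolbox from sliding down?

The toolbox tends to slide down (tan θ > μ_s), so at the point of impending slip friction acts up-slope at its limit: f = μ_s N.
Perpendicular to the incline: N = m g cos θ + P sin θ.
Along the incline: P cos θ + μ_s N = m g sin θ, i.e. P cos θ + μ_s (m g cos θ + P sin θ) = m g sin θ.
Solving, P (cos θ + μ_s sin θ) = m g (sin θ − μ_s cos θ), so P = 755×0.0497/1.03 = 36.5 N.

P_min ≈ 36.5 N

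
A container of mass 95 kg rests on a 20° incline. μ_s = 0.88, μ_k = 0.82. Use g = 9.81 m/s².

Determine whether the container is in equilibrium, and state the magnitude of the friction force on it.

N = m g cos θ = 876 N.
Down-slope weight component: m g sin θ = 319 N.
μ_s N = 771 N.
319 ≤ 771 N, so it stays put; friction = 319 N.

f ≈ 319 N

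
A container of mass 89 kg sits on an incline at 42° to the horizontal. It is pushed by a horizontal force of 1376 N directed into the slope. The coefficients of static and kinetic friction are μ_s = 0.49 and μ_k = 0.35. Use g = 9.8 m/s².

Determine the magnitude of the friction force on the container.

Resolve perpendicular to the incline: N = m g cos θ + P sin θ = 89×9.8×cos 42° + 1376×sin 42° = 1569 N.
Along the incline, the net driving force (taking up-slope positive) is P cos θ − m g sin θ = 1023 − 583.6 = 439 N, so equilibrium requires friction f = -439 N (down-slope).
Maximum static friction: μ_s N = 0.49 × 1569 = 768.8 N.
|f_req| = 439 ≤ 768.8 N → the container is in equilibrium; friction equals the required value.

f ≈ 439 N (down the incline)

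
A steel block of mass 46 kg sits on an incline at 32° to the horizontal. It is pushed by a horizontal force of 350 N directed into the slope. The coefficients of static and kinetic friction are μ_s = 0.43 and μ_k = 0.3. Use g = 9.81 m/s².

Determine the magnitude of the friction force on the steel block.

f ≈ 57.7 N (down the incline)

Resolve perpendicular to the incline: N = m g cos θ + P sin θ = 46×9.81×cos 32° + 350×sin 32° = 568.2 N.
Parallel to the incline: P cos θ − m g sin θ = 296.8 − 239.1 = 57.69 N; the friction needed to balance this is 57.69 N acting down the slope.
The limit of static friction is μ_s N = 244.3 N.
Since 57.69 N is within the 244.3 N limit, the steel block stays put and friction is exactly 57.7 N.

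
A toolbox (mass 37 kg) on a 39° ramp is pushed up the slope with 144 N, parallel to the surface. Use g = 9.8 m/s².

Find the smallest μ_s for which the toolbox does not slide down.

μ_s,min ≈ 0.299

N = m g cos θ = 281.8 N.
Friction must make up the shortfall along the incline: f = m g sin θ − P = 228.2 − 144 = 84.19 N.
At the threshold f = μ_s N, so μ_s,min = 84.19/281.8 = 0.299.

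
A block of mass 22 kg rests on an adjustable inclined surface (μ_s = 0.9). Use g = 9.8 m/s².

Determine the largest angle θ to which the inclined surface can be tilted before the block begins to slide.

At the slip threshold, m g sin θ = μ_s · m g cos θ, so tan θ = μ_s.
θ_max = arctan(0.9) = 42°.

θ_max ≈ 42°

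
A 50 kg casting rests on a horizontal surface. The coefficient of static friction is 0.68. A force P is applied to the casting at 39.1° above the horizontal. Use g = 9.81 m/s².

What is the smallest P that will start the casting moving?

N = m g − P sin α (the pull lifts the casting).
At impending slip, P cos α = μ_s N = μ_s (m g − P sin α).
Solving: P (cos α + μ_s sin α) = μ_s m g → P = 0.68×490/(cos 39.1° + 0.68 sin 39.1°) = 334/1.205 = 277 N.

P ≈ 277 N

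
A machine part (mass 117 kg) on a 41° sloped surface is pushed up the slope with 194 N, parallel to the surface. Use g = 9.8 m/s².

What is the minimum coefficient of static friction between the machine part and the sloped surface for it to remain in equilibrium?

N = m g cos θ = 865.4 N.
Friction must make up the shortfall along the incline: f = m g sin θ − P = 752.2 − 194 = 558.2 N.
At the threshold f = μ_s N, so μ_s,min = 558.2/865.4 = 0.645.

μ_s,min ≈ 0.645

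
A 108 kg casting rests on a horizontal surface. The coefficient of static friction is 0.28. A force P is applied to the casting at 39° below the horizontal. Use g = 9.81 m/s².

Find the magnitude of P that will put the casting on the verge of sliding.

P ≈ 494 N

N = m g + P sin α (the push presses the casting into the horizontal surface).
At impending slip, P cos α = μ_s N = μ_s (m g + P sin α).
Solving: P (cos α − μ_s sin α) = μ_s m g → P = 0.28×1060/(cos 39° − 0.28 sin 39°) = 297/0.6009 = 494 N.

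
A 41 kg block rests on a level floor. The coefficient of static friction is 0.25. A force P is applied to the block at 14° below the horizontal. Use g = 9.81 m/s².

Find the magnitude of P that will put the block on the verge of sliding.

N = m g + P sin α (the push presses the block into the level floor).
At impending slip, P cos α = μ_s N = μ_s (m g + P sin α).
Solving: P (cos α − μ_s sin α) = μ_s m g → P = 0.25×402/(cos 14° − 0.25 sin 14°) = 101/0.9098 = 111 N.

P ≈ 111 N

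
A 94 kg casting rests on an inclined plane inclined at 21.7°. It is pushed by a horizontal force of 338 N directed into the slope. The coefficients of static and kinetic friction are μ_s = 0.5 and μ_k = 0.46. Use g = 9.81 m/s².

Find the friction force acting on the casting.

f ≈ 26.9 N (up the incline)

Normal direction: N = m g cos θ + P sin θ = 981.8 N.
Along the incline, the net driving force (taking up-slope positive) is P cos θ − m g sin θ = 314 − 341 = -26.91 N, so equilibrium requires friction f = 26.91 N (up-slope).
The limit of static friction is μ_s N = 490.9 N.
Since 26.91 N is within the 490.9 N limit, the casting stays put and friction is exactly 26.9 N.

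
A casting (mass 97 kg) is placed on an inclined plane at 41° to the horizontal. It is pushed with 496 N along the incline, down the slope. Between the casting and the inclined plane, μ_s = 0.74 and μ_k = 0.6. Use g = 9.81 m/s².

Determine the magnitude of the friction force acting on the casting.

f ≈ 431 N (up the incline)

Normal force: N = m g cos θ = 97 × 9.81 × cos 41° = 718.2 N.
For equilibrium along the incline the friction force must supply f = m g sin θ + P = 624.3 + 496 = 1120 N (positive meaning up-slope).
The static-friction ceiling is μ_s N = 0.74 × 718.2 = 531.4 N.
|1120| exceeds 531.4 N, so the casting slips down-slope; friction is kinetic, f = μ_k N = 0.6×718.2 = 431 N.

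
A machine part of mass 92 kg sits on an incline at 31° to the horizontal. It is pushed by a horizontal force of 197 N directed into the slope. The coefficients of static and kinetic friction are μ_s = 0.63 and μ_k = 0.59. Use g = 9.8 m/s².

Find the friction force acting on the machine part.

f ≈ 295 N (up the incline)

The horizontal push has a component P sin θ into the surface, so N = m g cos θ + P sin θ = 772.8 + 101.5 = 874.3 N.
Parallel to the incline: P cos θ − m g sin θ = 168.9 − 464.4 = -295.5 N; the friction needed to balance this is 295.5 N acting up the slope.
The limit of static friction is μ_s N = 550.8 N.
|f_req| = 295.5 ≤ 550.8 N → the machine part is in equilibrium; friction equals the required value.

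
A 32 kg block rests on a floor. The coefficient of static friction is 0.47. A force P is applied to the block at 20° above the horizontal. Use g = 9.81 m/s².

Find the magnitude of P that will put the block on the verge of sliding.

N = m g − P sin α (the pull lifts the block).
At impending slip, P cos α = μ_s N = μ_s (m g − P sin α).
Solving: P (cos α + μ_s sin α) = μ_s m g → P = 0.47×314/(cos 20° + 0.47 sin 20°) = 148/1.1 = 134 N.

P ≈ 134 N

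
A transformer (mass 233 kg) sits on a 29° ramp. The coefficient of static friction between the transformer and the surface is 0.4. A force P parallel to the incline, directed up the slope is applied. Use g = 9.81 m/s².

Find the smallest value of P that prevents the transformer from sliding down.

P_min ≈ 308 N

The transformer tends to slide down (tan θ > μ_s), so at the point of impending slip friction acts up-slope at its limit: f = μ_s N.
P is parallel to the surface, so N = m g cos θ = 2000 N.
Along the incline: P + μ_s N = m g sin θ, so P = 1110 − 0.4×2000 = 308 N.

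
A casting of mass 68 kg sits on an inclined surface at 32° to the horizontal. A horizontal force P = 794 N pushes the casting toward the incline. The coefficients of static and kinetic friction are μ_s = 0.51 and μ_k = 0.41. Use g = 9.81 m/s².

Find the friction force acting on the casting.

Normal direction: N = m g cos θ + P sin θ = 986.5 N.
Along the incline, the net driving force (taking up-slope positive) is P cos θ − m g sin θ = 673.4 − 353.5 = 319.9 N, so equilibrium requires friction f = -319.9 N (down-slope).
The limit of static friction is μ_s N = 503.1 N.
|f_req| = 319.9 ≤ 503.1 N → the casting is in equilibrium; friction equals the required value.

f ≈ 320 N (down the incline)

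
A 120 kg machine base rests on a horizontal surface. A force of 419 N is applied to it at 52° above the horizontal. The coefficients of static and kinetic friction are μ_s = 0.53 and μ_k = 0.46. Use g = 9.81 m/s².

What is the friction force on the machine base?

f ≈ 258 N

Vertical equilibrium gives N = m g − P sin α = 847 N.
Horizontally, friction must balance P cos α = 258 N.
μ_s N = 0.53 × 847 = 448.9 N.
258 ≤ 448.9 N → static; friction equals the required 258 N.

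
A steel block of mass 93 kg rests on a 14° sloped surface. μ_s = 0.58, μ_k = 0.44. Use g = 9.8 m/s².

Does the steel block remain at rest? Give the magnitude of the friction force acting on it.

N = m g cos θ = 884 N.
Down-slope weight component: m g sin θ = 220 N.
μ_s N = 513 N.
220 ≤ 513 N, so it stays put; friction = 220 N.

f ≈ 220 N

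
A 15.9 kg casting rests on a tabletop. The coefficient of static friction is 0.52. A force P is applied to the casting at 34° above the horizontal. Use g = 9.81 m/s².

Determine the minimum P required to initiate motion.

N = m g − P sin α (the pull lifts the casting).
At impending slip, P cos α = μ_s N = μ_s (m g − P sin α).
Solving: P (cos α + μ_s sin α) = μ_s m g → P = 0.52×156/(cos 34° + 0.52 sin 34°) = 81.1/1.12 = 72.4 N.

P ≈ 72.4 N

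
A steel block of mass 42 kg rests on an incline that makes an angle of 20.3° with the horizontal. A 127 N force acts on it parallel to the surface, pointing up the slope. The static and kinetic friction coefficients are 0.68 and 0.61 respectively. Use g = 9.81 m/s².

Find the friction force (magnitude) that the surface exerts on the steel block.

f ≈ 15.9 N (up the incline)

Normal force: N = m g cos θ = 42 × 9.81 × cos 20.3° = 386.4 N.
For equilibrium along the incline the friction force must supply f = m g sin θ − P = 142.9 − 127 = 15.94 N (positive meaning up-slope).
Static friction can supply at most μ_s N = 262.8 N.
Since |15.94| ≤ 262.8 N, the steel block remains in static equilibrium and friction takes exactly the required value.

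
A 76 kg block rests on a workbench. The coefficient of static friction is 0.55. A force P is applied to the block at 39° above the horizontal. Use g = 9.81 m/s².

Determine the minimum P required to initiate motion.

N = m g − P sin α (the pull lifts the block).
At impending slip, P cos α = μ_s N = μ_s (m g − P sin α).
Solving: P (cos α + μ_s sin α) = μ_s m g → P = 0.55×746/(cos 39° + 0.55 sin 39°) = 410/1.123 = 365 N.

P ≈ 365 N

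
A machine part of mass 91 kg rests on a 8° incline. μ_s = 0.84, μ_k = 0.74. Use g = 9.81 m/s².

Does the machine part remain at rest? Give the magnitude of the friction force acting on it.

N = m g cos θ = 884 N.
Down-slope weight component: m g sin θ = 124 N.
μ_s N = 743 N.
124 ≤ 743 N, so it stays put; friction = 124 N.

f ≈ 124 N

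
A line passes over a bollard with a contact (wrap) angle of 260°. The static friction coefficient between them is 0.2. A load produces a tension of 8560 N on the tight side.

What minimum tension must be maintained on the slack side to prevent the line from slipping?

T_min ≈ 3450 N

Capstan equation at impending slip: T_tight/T_slack = e^{μβ}.
β = 260° = 4.538 rad; e^{μβ} = e^{0.2×4.538} = 2.478.
T_slack = T_tight / e^{μβ} = 8560 / 2.478 = 3450 N.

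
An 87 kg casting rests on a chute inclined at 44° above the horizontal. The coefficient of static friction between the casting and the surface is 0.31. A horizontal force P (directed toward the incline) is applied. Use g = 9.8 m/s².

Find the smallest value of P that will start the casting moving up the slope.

P ≈ 1550 N

At impending motion up the slope, friction acts down-slope at its limit: f = μ_s N.
Perpendicular to the incline: N = m g cos θ + P sin θ.
Along the incline: P cos θ = m g sin θ + μ_s N = m g sin θ + μ_s (m g cos θ + P sin θ).
Solving, P (cos θ − μ_s sin θ) = m g (sin θ + μ_s cos θ), so P = 87×9.8×(sin 44° + 0.31 cos 44°)/(cos 44° − 0.31 sin 44°) = 853×0.9177/0.504 = 1550 N.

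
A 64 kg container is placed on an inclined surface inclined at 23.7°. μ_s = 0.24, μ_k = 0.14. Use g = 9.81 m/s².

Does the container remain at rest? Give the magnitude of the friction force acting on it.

f ≈ 80.5 N

N = m g cos θ = 575 N.
Down-slope weight component: m g sin θ = 252 N.
μ_s N = 138 N.
252 > 138 N, so it slides; kinetic friction f = μ_k N = 0.14×575 = 80.5 N.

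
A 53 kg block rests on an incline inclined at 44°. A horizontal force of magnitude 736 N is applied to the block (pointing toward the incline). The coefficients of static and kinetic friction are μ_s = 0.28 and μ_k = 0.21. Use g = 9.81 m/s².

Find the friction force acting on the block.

Resolve perpendicular to the incline: N = m g cos θ + P sin θ = 53×9.81×cos 44° + 736×sin 44° = 885.3 N.
Parallel to the incline: P cos θ − m g sin θ = 529.4 − 361.2 = 168.3 N; the friction needed to balance this is 168.3 N acting down the slope.
The limit of static friction is μ_s N = 247.9 N.
|f_req| = 168.3 ≤ 247.9 N → the block is in equilibrium; friction equals the required value.

f ≈ 168 N (down the incline)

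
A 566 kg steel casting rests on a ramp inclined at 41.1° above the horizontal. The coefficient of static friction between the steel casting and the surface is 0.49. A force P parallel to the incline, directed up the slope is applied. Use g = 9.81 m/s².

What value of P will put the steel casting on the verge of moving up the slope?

At impending motion up the slope, friction acts down-slope at its limit: f = μ_s N.
P is parallel to the surface, so N = m g cos θ = 4180 N.
Along the incline: P = m g sin θ + μ_s N = 3650 + 0.49×4180 = 5700 N.

P ≈ 5700 N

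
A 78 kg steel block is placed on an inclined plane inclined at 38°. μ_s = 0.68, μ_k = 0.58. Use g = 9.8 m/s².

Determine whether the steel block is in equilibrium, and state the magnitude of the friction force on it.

N = m g cos θ = 602 N.
Down-slope weight component: m g sin θ = 471 N.
μ_s N = 410 N.
471 > 410 N, so it slides; kinetic friction f = μ_k N = 0.58×602 = 349 N.

f ≈ 349 N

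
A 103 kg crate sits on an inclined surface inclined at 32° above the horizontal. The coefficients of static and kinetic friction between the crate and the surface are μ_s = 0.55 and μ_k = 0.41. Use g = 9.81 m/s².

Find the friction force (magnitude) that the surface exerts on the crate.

Normal force: N = m g cos θ = 103 × 9.81 × cos 32° = 856.9 N.
For equilibrium along the incline, friction must balance the weight component: f = m g sin θ = 535.4 N up the slope.
The static-friction ceiling is μ_s N = 0.55 × 856.9 = 471.3 N.
|535.4| exceeds 471.3 N, so the crate slips down-slope; friction is kinetic, f = μ_k N = 0.41×856.9 = 351 N.

f ≈ 351 N (up the incline)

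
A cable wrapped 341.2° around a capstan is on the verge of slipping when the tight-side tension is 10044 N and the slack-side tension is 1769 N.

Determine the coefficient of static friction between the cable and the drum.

T₂/T₁ = e^{μβ} → μ = ln(T₂/T₁)/β.
β = 341.2° = 5.955 rad.
μ = ln(10044/1769)/5.955 = ln(5.678)/5.955 = 0.292.

μ ≈ 0.292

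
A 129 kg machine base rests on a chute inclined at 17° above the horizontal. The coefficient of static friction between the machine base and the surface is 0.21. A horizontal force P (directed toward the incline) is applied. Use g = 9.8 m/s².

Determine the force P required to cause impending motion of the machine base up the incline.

At impending motion up the slope, friction acts down-slope at its limit: f = μ_s N.
Perpendicular to the incline: N = m g cos θ + P sin θ.
Along the incline: P cos θ = m g sin θ + μ_s N = m g sin θ + μ_s (m g cos θ + P sin θ).
Solving, P (cos θ − μ_s sin θ) = m g (sin θ + μ_s cos θ), so P = 129×9.8×(sin 17° + 0.21 cos 17°)/(cos 17° − 0.21 sin 17°) = 1260×0.4932/0.8949 = 697 N.

P ≈ 697 N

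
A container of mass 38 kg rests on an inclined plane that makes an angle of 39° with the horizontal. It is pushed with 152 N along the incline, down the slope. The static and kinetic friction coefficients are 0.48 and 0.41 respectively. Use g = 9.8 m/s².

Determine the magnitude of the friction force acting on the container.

f ≈ 119 N (up the incline)

Normal force: N = m g cos θ = 38 × 9.8 × cos 39° = 289.4 N.
For equilibrium along the incline the friction force must supply f = m g sin θ + P = 234.4 + 152 = 386.4 N (positive meaning up-slope).
Maximum static friction available: μ_s N = 0.48 × 289.4 = 138.9 N.
|386.4| exceeds 138.9 N, so the container slips down-slope; friction is kinetic, f = μ_k N = 0.41×289.4 = 119 N.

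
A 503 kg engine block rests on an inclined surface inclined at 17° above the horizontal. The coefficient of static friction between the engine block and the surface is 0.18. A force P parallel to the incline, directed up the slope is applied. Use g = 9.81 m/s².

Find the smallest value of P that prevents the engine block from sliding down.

The engine block tends to slide down (tan θ > μ_s), so at the point of impending slip friction acts up-slope at its limit: f = μ_s N.
P is parallel to the surface, so N = m g cos θ = 4720 N.
Along the incline: P + μ_s N = m g sin θ, so P = 1440 − 0.18×4720 = 593 N.

P_min ≈ 593 N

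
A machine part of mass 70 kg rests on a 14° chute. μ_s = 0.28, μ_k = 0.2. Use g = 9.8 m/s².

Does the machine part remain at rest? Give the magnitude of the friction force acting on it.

N = m g cos θ = 666 N.
Down-slope weight component: m g sin θ = 166 N.
μ_s N = 186 N.
166 ≤ 186 N, so it stays put; friction = 166 N.

f ≈ 166 N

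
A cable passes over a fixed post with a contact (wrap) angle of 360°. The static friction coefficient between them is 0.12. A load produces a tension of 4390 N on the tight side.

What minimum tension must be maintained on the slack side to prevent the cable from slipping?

T_min ≈ 2070 N

Capstan equation at impending slip: T_tight/T_slack = e^{μβ}.
β = 360° = 6.283 rad; e^{μβ} = e^{0.12×6.283} = 2.125.
T_slack = T_tight / e^{μβ} = 4390 / 2.125 = 2070 N.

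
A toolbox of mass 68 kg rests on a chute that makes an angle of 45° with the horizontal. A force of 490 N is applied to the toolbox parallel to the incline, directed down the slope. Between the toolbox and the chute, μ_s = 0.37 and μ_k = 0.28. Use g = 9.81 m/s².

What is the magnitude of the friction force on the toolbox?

Normal force: N = m g cos θ = 68 × 9.81 × cos 45° = 471.7 N.
The friction needed for equilibrium is m g sin θ + P = 471.7 + 490 = 961.7 N, measured positive up-slope.
The static-friction ceiling is μ_s N = 0.37 × 471.7 = 174.5 N.
Since |961.7| > 174.5 N, static friction cannot hold it; the toolbox slides down the incline and kinetic friction applies: f = μ_k N = 0.28 × 471.7 = 132 N.

f ≈ 132 N (up the incline)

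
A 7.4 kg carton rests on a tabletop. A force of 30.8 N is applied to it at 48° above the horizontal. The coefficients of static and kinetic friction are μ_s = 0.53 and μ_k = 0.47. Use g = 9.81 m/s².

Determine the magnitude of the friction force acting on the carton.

Vertical equilibrium gives N = m g − P sin α = 49.71 N.
Horizontally, friction must balance P cos α = 20.61 N.
The static-friction limit is μ_s N = 26.34 N.
Since 20.61 N does not exceed the limit, the carton stays at rest and f = 20.6 N.

f ≈ 20.6 N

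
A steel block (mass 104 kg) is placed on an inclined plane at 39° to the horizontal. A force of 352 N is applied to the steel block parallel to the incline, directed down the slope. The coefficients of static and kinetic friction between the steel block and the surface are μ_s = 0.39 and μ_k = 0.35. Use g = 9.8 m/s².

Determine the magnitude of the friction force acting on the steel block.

f ≈ 277 N (up the incline)

Perpendicular to the surface, N = m g cos θ = 104·9.8·cos 39° = 792.1 N.
Parallel to the incline, ΣF = 0 gives f = m g sin θ + P = 641.4 + 352 = 993.4 N (up-slope positive).
The static-friction ceiling is μ_s N = 0.39 × 792.1 = 308.9 N.
|993.4| exceeds 308.9 N, so the steel block slips down-slope; friction is kinetic, f = μ_k N = 0.35×792.1 = 277 N.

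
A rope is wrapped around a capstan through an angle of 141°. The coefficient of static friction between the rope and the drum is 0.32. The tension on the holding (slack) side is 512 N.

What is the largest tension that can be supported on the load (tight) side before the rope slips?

T_max ≈ 1130 N

At impending slip the capstan equation gives T₂/T₁ = e^{μβ} with β in radians.
β = 141° × π/180 = 2.461 rad.
e^{μβ} = e^{0.32×2.461} = 2.198.
T₂ = T₁ · e^{μβ} = 512 × 2.198 = 1130 N.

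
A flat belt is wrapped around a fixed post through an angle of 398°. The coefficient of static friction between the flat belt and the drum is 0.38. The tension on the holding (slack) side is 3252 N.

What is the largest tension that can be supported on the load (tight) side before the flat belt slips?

T_max ≈ 45600 N

At impending slip the capstan equation gives T₂/T₁ = e^{μβ} with β in radians.
β = 398° × π/180 = 6.946 rad.
e^{μβ} = e^{0.38×6.946} = 14.01.
T₂ = T₁ · e^{μβ} = 3252 × 14.01 = 45600 N.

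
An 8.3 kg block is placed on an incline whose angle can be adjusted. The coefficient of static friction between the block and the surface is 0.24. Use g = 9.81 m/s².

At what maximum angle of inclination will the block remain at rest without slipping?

At the slip threshold, m g sin θ = μ_s · m g cos θ, so tan θ = μ_s.
θ_max = arctan(0.24) = 13.5°.

θ_max ≈ 13.5°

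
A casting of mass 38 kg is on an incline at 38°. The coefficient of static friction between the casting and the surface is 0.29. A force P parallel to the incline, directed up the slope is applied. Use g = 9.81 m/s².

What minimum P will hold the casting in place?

The casting tends to slide down (tan θ > μ_s), so at the point of impending slip friction acts up-slope at its limit: f = μ_s N.
P is parallel to the surface, so N = m g cos θ = 294 N.
Along the incline: P + μ_s N = m g sin θ, so P = 230 − 0.29×294 = 144 N.

P_min ≈ 144 N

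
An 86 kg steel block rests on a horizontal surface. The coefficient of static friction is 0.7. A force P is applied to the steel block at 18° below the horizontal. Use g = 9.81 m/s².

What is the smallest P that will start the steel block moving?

P ≈ 804 N

N = m g + P sin α (the push presses the steel block into the horizontal surface).
At impending slip, P cos α = μ_s N = μ_s (m g + P sin α).
Solving: P (cos α − μ_s sin α) = μ_s m g → P = 0.7×844/(cos 18° − 0.7 sin 18°) = 591/0.7347 = 804 N.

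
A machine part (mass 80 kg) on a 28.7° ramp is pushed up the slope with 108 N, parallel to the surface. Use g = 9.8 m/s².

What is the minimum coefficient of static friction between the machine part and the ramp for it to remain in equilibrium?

μ_s,min ≈ 0.39

N = m g cos θ = 687.7 N.
Friction must make up the shortfall along the incline: f = m g sin θ − P = 376.5 − 108 = 268.5 N.
At the threshold f = μ_s N, so μ_s,min = 268.5/687.7 = 0.39.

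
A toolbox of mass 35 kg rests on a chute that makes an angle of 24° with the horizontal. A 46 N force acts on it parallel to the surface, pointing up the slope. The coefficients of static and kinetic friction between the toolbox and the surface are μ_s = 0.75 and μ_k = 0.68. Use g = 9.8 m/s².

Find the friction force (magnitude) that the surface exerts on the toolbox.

f ≈ 93.5 N (up the incline)

The normal reaction is N = m g cos θ = 313.3 N.
Parallel to the incline, ΣF = 0 gives f = m g sin θ − P = 139.5 − 46 = 93.51 N (up-slope positive).
The static-friction ceiling is μ_s N = 0.75 × 313.3 = 235 N.
Since |93.51| ≤ 235 N, no slip — friction simply equals what equilibrium demands.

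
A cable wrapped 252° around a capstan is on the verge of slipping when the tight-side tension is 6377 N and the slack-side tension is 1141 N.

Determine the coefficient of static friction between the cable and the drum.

T₂/T₁ = e^{μβ} → μ = ln(T₂/T₁)/β.
β = 252° = 4.398 rad.
μ = ln(6377/1141)/4.398 = ln(5.589)/4.398 = 0.391.

μ ≈ 0.391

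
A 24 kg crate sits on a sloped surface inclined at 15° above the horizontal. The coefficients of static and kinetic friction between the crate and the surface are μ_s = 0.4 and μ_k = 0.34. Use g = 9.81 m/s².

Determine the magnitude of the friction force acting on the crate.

f ≈ 60.9 N (up the incline)

The normal reaction is N = m g cos θ = 227.4 N.
Along the slope the weight component is m g sin θ = 60.94 N; friction must supply exactly this, acting up-slope.
The static-friction ceiling is μ_s N = 0.4 × 227.4 = 90.97 N.
Since |60.94| ≤ 90.97 N, no slip — friction simply equals what equilibrium demands.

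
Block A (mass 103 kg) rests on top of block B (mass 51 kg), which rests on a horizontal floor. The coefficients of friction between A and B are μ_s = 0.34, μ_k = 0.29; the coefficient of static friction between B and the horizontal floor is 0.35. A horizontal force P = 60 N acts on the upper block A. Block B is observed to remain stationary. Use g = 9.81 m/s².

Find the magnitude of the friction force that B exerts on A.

f ≈ 60 N

The normal force B exerts on A is simply A's weight, N₁ = 1010 N.
Maximum static friction on A from B: μ_s N₁ = 0.34×1010 = 343.5 N.
P = 60 N is within that limit, so A and B move together (both at rest); the A–B friction is simply f₁ = P = 60 N.
By Newton's third law B feels 60 N forward from A. With B stationary, the floor's static friction on B balances it: f₂ = 60 N (well within μ_s(m_A+m_B)g = 528.8 N).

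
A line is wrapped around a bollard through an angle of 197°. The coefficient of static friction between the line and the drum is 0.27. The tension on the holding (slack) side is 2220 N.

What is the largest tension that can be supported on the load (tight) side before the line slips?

At impending slip the capstan equation gives T₂/T₁ = e^{μβ} with β in radians.
β = 197° × π/180 = 3.438 rad.
e^{μβ} = e^{0.27×3.438} = 2.53.
T₂ = T₁ · e^{μβ} = 2220 × 2.53 = 5620 N.

T_max ≈ 5620 N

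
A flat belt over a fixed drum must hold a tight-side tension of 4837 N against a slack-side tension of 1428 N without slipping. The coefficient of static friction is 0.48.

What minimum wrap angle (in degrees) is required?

β_min ≈ 146°

T₂/T₁ = e^{μβ} → β = ln(T₂/T₁)/μ.
β = ln(4837/1428)/0.48 = 1.22/0.48 = 2.542 rad.
In degrees: β = 2.542 × 180/π = 146°.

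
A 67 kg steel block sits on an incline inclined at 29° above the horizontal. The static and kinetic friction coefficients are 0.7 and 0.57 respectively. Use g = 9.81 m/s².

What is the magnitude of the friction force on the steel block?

The normal reaction is N = m g cos θ = 574.9 N.
Along the slope the weight component is m g sin θ = 318.7 N; friction must supply exactly this, acting up-slope.
Static friction can supply at most μ_s N = 402.4 N.
Since |318.7| ≤ 402.4 N, the steel block remains in static equilibrium and friction takes exactly the required value.

f ≈ 319 N (up the incline)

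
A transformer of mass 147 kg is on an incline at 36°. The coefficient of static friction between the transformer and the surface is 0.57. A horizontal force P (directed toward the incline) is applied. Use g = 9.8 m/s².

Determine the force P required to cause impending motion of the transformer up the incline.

At impending motion up the slope, friction acts down-slope at its limit: f = μ_s N.
Perpendicular to the incline: N = m g cos θ + P sin θ.
Along the incline: P cos θ = m g sin θ + μ_s N = m g sin θ + μ_s (m g cos θ + P sin θ).
Solving, P (cos θ − μ_s sin θ) = m g (sin θ + μ_s cos θ), so P = 147×9.8×(sin 36° + 0.57 cos 36°)/(cos 36° − 0.57 sin 36°) = 1440×1.049/0.474 = 3190 N.

P ≈ 3190 N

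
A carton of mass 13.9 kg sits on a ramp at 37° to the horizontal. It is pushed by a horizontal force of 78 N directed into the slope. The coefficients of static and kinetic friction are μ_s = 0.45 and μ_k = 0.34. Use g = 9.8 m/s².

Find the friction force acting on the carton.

f ≈ 19.7 N (up the incline)

The horizontal push has a component P sin θ into the surface, so N = m g cos θ + P sin θ = 108.8 + 46.94 = 155.7 N.
Along the incline, the net driving force (taking up-slope positive) is P cos θ − m g sin θ = 62.29 − 81.98 = -19.69 N, so equilibrium requires friction f = 19.69 N (up-slope).
The limit of static friction is μ_s N = 70.08 N.
|f_req| = 19.69 ≤ 70.08 N → the carton is in equilibrium; friction equals the required value.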